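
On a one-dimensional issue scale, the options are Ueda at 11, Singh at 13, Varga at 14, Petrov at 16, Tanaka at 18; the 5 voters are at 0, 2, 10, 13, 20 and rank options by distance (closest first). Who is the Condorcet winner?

Ueda

With single-peaked preferences on a line, the Condorcet winner is the candidate closest to the median voter.
The median voter (position 10) is closest to Ueda at 11.
Check: Ueda vs Varga — voters closer to Ueda: 3 of 5.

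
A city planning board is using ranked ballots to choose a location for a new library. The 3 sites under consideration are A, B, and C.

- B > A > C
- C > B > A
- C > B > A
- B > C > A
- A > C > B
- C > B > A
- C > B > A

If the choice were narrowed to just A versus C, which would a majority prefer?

Ballots ranking A above C: 2.
Ballots ranking C above A: 5.
C wins the head-to-head, 5–2.

C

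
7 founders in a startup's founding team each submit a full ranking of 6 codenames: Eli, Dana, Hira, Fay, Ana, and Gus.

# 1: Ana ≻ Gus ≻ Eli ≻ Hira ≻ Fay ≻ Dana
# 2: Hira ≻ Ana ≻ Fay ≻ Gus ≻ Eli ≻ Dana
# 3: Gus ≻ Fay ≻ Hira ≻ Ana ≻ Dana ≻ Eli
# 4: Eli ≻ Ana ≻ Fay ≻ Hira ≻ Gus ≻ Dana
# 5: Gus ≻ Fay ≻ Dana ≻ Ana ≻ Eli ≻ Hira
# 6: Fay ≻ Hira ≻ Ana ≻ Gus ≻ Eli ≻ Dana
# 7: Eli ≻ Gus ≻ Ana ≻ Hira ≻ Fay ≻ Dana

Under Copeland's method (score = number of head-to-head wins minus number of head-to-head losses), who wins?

Pairwise results:
  Eli vs Dana: Eli wins 5–2.
  Eli vs Hira: Eli wins 4–3.
  Eli vs Fay: Fay wins 4–3.
  Eli vs Ana: Ana wins 5–2.
  Eli vs Gus: Gus wins 5–2.
  Dana vs Hira: Hira wins 6–1.
  Dana vs Fay: Fay wins 7–0.
  Dana vs Ana: Ana wins 6–1.
  Dana vs Gus: Gus wins 7–0.
  Hira vs Fay: Fay wins 4–3.
  Hira vs Ana: Ana wins 4–3.
  Hira vs Gus: Gus wins 4–3.
  Fay vs Ana: Ana wins 4–3.
  Fay vs Gus: Gus wins 4–3.
  Ana vs Gus: Ana wins 4–3.
Copeland scores (wins − losses):
  Eli: 2 − 3 = -1
  Dana: 0 − 5 = -5
  Hira: 1 − 4 = -3
  Fay: 3 − 2 = 1
  Ana: 5 − 0 = 5
  Gus: 4 − 1 = 3
Ana has the best Copeland score.

Ana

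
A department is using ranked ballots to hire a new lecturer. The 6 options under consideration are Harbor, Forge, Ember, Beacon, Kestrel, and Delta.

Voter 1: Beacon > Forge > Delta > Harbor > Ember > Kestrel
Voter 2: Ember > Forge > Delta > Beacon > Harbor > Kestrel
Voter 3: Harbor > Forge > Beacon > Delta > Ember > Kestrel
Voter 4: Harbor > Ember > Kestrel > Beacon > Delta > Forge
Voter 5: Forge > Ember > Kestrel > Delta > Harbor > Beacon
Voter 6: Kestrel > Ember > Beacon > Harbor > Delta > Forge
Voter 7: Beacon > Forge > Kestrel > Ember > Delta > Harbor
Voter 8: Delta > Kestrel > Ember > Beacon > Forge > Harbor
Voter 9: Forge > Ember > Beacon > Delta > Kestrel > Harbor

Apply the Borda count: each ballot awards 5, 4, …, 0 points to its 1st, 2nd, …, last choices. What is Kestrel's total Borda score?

Borda scores:
  Harbor: 2 + 1 + 5 + 5 + 1 + 2 + 0 + 0 + 0 = 16
  Forge: 4 + 4 + 4 + 0 + 5 + 0 + 4 + 1 + 5 = 27
  Ember: 1 + 5 + 1 + 4 + 4 + 4 + 2 + 3 + 4 = 28
  Beacon: 5 + 2 + 3 + 2 + 0 + 3 + 5 + 2 + 3 = 25
  Kestrel: 0 + 0 + 0 + 3 + 3 + 5 + 3 + 4 + 1 = 19
  Delta: 3 + 3 + 2 + 1 + 2 + 1 + 1 + 5 + 2 = 20

19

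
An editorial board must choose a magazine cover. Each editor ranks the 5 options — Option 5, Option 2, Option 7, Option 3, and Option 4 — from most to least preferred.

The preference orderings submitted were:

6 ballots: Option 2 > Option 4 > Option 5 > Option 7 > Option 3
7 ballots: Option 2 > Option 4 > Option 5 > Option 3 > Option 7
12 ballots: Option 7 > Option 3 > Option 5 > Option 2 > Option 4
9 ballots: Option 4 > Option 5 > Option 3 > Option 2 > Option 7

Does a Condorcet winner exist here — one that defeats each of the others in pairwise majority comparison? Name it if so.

There is no Condorcet winner

Head-to-head results (34 voters total):
Option 5 vs Option 2: Option 5 wins 21–13.
Option 5 vs Option 7: Option 5 wins 22–12.
Option 5 vs Option 3: Option 5 wins 22–12.
Option 5 vs Option 4: Option 4 wins 22–12.
Option 2 vs Option 7: Option 2 wins 22–12.
Option 2 vs Option 3: Option 3 wins 21–13.
Option 2 vs Option 4: Option 2 wins 25–9.
Option 7 vs Option 3: Option 7 wins 18–16.
Option 7 vs Option 4: Option 4 wins 22–12.
Option 3 vs Option 4: Option 4 wins 22–12.
No candidate beats all others: Option 5 beats Option 2 beats Option 4 beats Option 5, a majority cycle.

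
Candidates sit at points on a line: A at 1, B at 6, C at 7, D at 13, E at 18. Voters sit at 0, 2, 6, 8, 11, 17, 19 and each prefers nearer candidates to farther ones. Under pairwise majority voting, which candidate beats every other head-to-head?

C

With single-peaked preferences on a line, the Condorcet winner is the candidate closest to the median voter.
The median voter (position 8) is closest to C at 7.
Check: C vs B — voters closer to C: 4 of 7.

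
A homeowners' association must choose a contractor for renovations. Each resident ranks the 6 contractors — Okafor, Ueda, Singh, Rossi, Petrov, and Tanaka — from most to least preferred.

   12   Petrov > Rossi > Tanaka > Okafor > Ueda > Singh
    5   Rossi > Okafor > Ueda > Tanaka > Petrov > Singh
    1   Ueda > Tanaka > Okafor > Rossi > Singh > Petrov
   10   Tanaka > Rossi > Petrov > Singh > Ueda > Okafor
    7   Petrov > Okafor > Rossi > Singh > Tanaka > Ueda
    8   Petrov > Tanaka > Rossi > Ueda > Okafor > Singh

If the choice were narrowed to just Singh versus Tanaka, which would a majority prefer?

Ballots ranking Singh above Tanaka: 7.
Ballots ranking Tanaka above Singh: 12+5+1+10+8 = 36.
Tanaka wins the head-to-head, 36–7.

Tanaka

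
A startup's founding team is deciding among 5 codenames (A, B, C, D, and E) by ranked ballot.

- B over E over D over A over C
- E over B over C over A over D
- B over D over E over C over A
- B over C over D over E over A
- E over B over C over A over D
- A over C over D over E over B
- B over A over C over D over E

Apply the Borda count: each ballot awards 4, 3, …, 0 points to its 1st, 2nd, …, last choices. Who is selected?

B

Borda scores:
  A: 1 + 1 + 0 + 0 + 1 + 4 + 3 = 10
  B: 4 + 3 + 4 + 4 + 3 + 0 + 4 = 22
  C: 0 + 2 + 1 + 3 + 2 + 3 + 2 = 13
  D: 2 + 0 + 3 + 2 + 0 + 2 + 1 = 10
  E: 3 + 4 + 2 + 1 + 4 + 1 + 0 = 15
B has the highest total.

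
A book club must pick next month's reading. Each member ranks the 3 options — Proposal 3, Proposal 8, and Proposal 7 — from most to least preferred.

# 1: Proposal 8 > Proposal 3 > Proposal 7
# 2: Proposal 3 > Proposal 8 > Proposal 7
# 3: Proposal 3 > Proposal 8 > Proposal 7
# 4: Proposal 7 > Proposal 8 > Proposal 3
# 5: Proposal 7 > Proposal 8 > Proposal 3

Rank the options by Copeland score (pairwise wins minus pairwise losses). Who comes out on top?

Pairwise results:
  Proposal 3 vs Proposal 8: Proposal 8 wins 3–2.
  Proposal 3 vs Proposal 7: Proposal 3 wins 3–2.
  Proposal 8 vs Proposal 7: Proposal 8 wins 3–2.
Copeland scores (wins − losses):
  Proposal 3: 1 − 1 = 0
  Proposal 8: 2 − 0 = 2
  Proposal 7: 0 − 2 = -2
Proposal 8 has the best Copeland score.

Proposal 8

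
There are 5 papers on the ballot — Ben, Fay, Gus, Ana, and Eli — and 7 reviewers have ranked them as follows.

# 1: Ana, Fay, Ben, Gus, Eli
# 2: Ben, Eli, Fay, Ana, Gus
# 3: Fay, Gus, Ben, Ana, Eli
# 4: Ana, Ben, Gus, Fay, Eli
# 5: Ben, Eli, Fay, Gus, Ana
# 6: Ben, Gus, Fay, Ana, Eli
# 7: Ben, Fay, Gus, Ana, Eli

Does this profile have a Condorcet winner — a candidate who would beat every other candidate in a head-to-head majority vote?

Head-to-head results (7 voters total):
Ben vs Fay: Ben wins 5–2.
Ben vs Gus: Ben wins 6–1.
Ben vs Ana: Ben wins 5–2.
Ben vs Eli: Ben wins 7–0.
Fay vs Gus: Fay wins 5–2.
Fay vs Ana: Fay wins 5–2.
Fay vs Eli: Fay wins 5–2.
Gus vs Ana: Gus wins 4–3.
Gus vs Eli: Gus wins 5–2.
Ana vs Eli: Ana wins 5–2.
Ben beats each rival — Fay (5–2), Gus (6–1), Ana (5–2), Eli (7–0) — so Ben is the Condorcet winner.

Yes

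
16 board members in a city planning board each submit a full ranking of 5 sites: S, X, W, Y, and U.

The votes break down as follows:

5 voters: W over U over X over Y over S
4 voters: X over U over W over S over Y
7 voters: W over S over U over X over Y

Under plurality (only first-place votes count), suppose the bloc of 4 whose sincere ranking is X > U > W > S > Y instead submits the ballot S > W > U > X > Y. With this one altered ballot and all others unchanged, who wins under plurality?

First-place totals with the altered ballot: S 4, X 0, W 12, Y 0, U 0.
The winner is unchanged: still W.

W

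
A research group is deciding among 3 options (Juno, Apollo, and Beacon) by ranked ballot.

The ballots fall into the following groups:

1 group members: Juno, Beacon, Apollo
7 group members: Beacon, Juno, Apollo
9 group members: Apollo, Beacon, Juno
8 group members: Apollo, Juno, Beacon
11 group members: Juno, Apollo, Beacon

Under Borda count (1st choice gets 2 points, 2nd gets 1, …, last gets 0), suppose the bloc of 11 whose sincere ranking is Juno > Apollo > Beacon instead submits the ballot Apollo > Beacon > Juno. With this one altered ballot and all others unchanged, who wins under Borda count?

Borda totals with the altered ballot: Juno 17, Apollo 56, Beacon 35.
The winner is unchanged: still Apollo.

Apollo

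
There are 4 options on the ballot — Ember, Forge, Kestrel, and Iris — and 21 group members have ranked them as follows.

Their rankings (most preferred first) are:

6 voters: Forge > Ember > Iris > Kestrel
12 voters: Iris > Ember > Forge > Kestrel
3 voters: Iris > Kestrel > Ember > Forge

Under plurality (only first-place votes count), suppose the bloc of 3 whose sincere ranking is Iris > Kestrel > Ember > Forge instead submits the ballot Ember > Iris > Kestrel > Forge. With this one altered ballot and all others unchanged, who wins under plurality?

First-place totals with the altered ballot: Ember 3, Forge 6, Kestrel 0, Iris 12.
The winner is unchanged: still Iris.

Iris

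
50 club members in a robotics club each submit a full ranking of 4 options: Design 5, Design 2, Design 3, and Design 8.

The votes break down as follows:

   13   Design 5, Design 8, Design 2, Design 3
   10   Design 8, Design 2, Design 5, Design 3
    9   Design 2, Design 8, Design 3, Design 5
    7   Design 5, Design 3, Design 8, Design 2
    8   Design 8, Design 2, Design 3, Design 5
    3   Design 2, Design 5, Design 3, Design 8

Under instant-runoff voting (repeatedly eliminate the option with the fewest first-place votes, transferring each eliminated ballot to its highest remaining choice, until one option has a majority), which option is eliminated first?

Round 1: Design 5 20, Design 8 18, Design 2 12, Design 3 0. Design 3 has the fewest and is eliminated.
Round 2: Design 5 20, Design 8 18, Design 2 12. Design 2 has the fewest and is eliminated.
Round 3: Design 8 27, Design 5 23. Design 8 has a majority.

Design 3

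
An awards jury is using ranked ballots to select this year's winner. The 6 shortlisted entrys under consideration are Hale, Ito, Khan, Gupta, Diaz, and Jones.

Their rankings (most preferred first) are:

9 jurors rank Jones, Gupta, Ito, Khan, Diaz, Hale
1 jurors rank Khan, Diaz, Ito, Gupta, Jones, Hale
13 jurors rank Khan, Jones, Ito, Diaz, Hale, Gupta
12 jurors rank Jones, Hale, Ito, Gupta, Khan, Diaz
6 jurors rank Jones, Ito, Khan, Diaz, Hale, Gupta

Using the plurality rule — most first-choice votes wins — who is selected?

Jones

First-place vote totals:
  Hale: 0
  Ito: 0
  Khan: 14
  Gupta: 0
  Diaz: 0
  Jones: 27
Jones has the most first-place votes.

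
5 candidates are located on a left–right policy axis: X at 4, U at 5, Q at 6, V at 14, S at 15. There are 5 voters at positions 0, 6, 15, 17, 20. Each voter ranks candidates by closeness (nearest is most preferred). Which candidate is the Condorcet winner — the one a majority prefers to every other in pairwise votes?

S

With single-peaked preferences on a line, the Condorcet winner is the candidate closest to the median voter.
The median voter (position 15) is closest to S at 15.
Check: S vs X — voters closer to S: 3 of 5.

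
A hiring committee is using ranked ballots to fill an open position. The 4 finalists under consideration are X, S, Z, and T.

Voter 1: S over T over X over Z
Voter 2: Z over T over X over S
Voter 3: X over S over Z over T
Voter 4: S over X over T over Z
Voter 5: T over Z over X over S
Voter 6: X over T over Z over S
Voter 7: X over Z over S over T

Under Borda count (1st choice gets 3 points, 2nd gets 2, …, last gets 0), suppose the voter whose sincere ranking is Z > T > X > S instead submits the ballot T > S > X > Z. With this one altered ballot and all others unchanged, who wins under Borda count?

Borda totals with the altered ballot: X 14, S 11, Z 6, T 11.
The winner is unchanged: still X.

X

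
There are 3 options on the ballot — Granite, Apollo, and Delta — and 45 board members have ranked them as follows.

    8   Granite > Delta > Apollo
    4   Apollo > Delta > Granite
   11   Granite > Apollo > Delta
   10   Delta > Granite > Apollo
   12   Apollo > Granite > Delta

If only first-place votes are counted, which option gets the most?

Granite

First-place vote totals:
  Granite: 19
  Apollo: 16
  Delta: 10
Granite has the most first-place votes.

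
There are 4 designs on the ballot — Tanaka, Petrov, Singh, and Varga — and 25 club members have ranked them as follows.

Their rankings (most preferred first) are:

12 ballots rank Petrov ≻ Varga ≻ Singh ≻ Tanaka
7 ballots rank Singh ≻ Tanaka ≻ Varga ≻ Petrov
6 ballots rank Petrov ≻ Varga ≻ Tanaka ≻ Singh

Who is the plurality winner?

First-place vote totals:
  Tanaka: 0
  Petrov: 18
  Singh: 7
  Varga: 0
Petrov has the most first-place votes.

Petrov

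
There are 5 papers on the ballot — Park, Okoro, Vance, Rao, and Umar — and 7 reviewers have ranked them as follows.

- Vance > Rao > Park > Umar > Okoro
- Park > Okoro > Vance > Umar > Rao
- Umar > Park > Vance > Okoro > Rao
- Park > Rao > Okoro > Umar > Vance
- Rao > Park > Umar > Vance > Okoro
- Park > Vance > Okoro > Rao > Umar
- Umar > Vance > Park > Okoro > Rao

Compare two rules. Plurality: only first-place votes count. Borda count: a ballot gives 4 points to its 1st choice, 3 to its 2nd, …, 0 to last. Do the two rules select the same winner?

Yes

Plurality first-place counts: Park 3, Okoro 0, Vance 1, Rao 1, Umar 2 → Park.
Borda totals: Park 22, Okoro 9, Vance 15, Rao 11, Umar 13 → Park.
The two rules agree on Park.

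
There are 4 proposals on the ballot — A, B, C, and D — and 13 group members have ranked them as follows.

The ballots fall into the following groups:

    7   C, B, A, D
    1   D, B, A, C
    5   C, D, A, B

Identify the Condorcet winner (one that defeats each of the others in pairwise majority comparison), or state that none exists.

Head-to-head results (13 voters total):
A vs B: B wins 8–5.
A vs C: C wins 12–1.
A vs D: A wins 7–6.
B vs C: C wins 12–1.
B vs D: B wins 7–6.
C vs D: C wins 12–1.
C beats each rival — A (12–1), B (12–1), D (12–1) — so C is the Condorcet winner.

C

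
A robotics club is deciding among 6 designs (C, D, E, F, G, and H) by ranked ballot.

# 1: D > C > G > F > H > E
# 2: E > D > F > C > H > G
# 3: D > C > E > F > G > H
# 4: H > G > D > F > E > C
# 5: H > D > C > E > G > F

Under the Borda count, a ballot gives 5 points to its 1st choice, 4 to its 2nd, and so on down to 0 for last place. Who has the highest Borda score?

D

Borda scores:
  C: 4 + 2 + 4 + 0 + 3 = 13
  D: 5 + 4 + 5 + 3 + 4 = 21
  E: 0 + 5 + 3 + 1 + 2 = 11
  F: 2 + 3 + 2 + 2 + 0 = 9
  G: 3 + 0 + 1 + 4 + 1 = 9
  H: 1 + 1 + 0 + 5 + 5 = 12
D has the highest total.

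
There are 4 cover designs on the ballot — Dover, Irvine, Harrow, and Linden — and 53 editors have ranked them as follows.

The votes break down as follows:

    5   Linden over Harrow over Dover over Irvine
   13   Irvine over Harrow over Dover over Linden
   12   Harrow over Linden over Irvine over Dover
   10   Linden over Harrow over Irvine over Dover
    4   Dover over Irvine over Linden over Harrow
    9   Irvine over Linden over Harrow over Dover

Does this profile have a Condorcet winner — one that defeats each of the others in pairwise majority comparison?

Head-to-head results (53 voters total):
Dover vs Irvine: Irvine wins 44–9.
Dover vs Harrow: Harrow wins 49–4.
Dover vs Linden: Linden wins 36–17.
Irvine vs Harrow: Harrow wins 27–26.
Irvine vs Linden: Linden wins 27–26.
Harrow vs Linden: Linden wins 28–25.
Linden beats each rival — Dover (36–17), Irvine (27–26), Harrow (28–25) — so Linden is the Condorcet winner.

Yes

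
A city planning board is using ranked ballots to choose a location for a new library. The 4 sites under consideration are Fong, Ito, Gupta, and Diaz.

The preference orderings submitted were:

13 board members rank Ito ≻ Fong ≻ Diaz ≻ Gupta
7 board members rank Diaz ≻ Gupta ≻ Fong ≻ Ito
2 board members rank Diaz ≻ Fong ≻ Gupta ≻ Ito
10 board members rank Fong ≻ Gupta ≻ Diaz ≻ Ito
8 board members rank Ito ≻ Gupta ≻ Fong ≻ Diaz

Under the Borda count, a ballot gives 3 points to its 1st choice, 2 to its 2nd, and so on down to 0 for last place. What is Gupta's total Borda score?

Borda scores:
  Fong: 13·2 + 7·1 + 2·2 + 10·3 + 8·1 = 75
  Ito: 13·3 + 7·0 + 2·0 + 10·0 + 8·3 = 63
  Gupta: 13·0 + 7·2 + 2·1 + 10·2 + 8·2 = 52
  Diaz: 13·1 + 7·3 + 2·3 + 10·1 + 8·0 = 50

52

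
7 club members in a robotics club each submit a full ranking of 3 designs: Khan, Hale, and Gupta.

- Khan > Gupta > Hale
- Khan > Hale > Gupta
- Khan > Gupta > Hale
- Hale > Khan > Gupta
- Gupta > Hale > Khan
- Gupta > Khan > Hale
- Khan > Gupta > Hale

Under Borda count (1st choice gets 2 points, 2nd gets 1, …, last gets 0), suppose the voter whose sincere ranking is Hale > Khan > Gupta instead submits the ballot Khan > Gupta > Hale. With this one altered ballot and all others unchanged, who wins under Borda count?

Khan

Borda totals with the altered ballot: Khan 11, Hale 2, Gupta 8.
The winner is unchanged: still Khan.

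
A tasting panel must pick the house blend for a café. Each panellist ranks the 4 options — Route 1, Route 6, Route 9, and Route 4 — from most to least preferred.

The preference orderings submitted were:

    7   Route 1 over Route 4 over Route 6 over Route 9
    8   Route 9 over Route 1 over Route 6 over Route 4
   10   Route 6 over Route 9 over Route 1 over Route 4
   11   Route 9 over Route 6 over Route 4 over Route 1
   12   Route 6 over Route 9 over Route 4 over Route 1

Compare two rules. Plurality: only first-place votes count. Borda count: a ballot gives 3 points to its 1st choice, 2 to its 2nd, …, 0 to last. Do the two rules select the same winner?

Plurality first-place counts: Route 1 7, Route 6 22, Route 9 19, Route 4 0 → Route 6.
Borda totals: Route 1 47, Route 6 103, Route 9 101, Route 4 37 → Route 6.
The two rules agree on Route 6.

Yes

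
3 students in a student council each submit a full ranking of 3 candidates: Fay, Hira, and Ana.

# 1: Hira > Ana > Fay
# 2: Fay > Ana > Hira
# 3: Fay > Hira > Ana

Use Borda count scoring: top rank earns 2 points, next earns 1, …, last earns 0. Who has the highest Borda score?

Borda scores:
  Fay: 0 + 2 + 2 = 4
  Hira: 2 + 0 + 1 = 3
  Ana: 1 + 1 + 0 = 2
Fay has the highest total.

Fay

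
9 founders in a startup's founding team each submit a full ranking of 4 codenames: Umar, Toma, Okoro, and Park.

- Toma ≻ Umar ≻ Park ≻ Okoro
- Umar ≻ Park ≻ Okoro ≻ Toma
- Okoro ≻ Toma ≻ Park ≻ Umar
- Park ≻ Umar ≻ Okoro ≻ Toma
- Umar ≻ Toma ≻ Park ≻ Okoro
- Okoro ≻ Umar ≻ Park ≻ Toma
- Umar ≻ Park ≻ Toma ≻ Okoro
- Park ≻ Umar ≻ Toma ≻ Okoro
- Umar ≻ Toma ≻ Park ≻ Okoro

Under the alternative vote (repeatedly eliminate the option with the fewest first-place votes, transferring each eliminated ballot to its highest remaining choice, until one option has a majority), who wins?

Round 1: Umar 4, Okoro 2, Park 2, Toma 1. Toma has the fewest and is eliminated.
Round 2: Umar 5, Okoro 2, Park 2. Umar has a majority.

Umar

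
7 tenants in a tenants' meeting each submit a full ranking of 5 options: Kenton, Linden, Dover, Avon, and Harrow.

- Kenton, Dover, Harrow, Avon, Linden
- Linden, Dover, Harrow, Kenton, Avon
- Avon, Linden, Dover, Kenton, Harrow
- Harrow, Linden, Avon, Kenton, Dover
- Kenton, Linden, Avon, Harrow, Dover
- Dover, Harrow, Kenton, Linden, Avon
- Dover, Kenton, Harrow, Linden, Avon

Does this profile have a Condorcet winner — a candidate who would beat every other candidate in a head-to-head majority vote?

No

Head-to-head results (7 voters total):
Kenton vs Linden: Kenton wins 4–3.
Kenton vs Dover: Dover wins 4–3.
Kenton vs Avon: Kenton wins 5–2.
Kenton vs Harrow: Kenton wins 4–3.
Linden vs Dover: Linden wins 4–3.
Linden vs Avon: Linden wins 5–2.
Linden vs Harrow: Harrow wins 4–3.
Dover vs Avon: Dover wins 4–3.
Dover vs Harrow: Dover wins 5–2.
Avon vs Harrow: Harrow wins 5–2.
No candidate beats all others: Kenton beats Linden beats Dover beats Kenton, a majority cycle.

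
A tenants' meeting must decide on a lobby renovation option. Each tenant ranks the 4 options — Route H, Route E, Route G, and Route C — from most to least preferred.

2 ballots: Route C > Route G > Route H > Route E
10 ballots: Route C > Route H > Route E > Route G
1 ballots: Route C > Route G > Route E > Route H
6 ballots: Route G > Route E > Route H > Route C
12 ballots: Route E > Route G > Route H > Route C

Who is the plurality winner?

Route C

First-place vote totals:
  Route H: 0
  Route E: 12
  Route G: 6
  Route C: 13
Route C has the most first-place votes.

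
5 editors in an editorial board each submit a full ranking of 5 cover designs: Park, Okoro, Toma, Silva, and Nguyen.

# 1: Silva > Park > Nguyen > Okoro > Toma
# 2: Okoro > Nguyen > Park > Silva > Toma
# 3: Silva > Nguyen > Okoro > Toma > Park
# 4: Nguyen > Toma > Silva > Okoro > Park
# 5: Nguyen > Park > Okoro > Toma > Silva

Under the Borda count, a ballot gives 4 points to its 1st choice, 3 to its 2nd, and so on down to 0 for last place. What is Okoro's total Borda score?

Borda scores:
  Park: 3 + 2 + 0 + 0 + 3 = 8
  Okoro: 1 + 4 + 2 + 1 + 2 = 10
  Toma: 0 + 0 + 1 + 3 + 1 = 5
  Silva: 4 + 1 + 4 + 2 + 0 = 11
  Nguyen: 2 + 3 + 3 + 4 + 4 = 16

10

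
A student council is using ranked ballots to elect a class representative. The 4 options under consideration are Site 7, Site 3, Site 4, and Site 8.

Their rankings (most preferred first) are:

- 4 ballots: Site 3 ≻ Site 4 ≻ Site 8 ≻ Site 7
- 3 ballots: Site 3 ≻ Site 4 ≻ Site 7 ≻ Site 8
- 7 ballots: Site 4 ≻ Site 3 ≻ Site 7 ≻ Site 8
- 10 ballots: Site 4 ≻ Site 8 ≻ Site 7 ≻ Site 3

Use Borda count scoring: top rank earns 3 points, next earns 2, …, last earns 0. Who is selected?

Site 4

Borda scores:
  Site 7: 4·0 + 3·1 + 7·1 + 10·1 = 20
  Site 3: 4·3 + 3·3 + 7·2 + 10·0 = 35
  Site 4: 4·2 + 3·2 + 7·3 + 10·3 = 65
  Site 8: 4·1 + 3·0 + 7·0 + 10·2 = 24
Site 4 has the highest total.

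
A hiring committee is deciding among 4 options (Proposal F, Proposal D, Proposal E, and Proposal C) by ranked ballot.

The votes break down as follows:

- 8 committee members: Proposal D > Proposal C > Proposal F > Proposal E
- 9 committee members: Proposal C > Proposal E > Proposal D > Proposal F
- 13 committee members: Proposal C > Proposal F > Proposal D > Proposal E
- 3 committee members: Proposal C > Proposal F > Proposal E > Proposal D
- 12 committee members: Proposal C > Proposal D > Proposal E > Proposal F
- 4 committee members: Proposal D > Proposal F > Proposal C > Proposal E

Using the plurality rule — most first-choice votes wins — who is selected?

First-place vote totals:
  Proposal F: 0
  Proposal D: 12
  Proposal E: 0
  Proposal C: 37
Proposal C has the most first-place votes.

Proposal C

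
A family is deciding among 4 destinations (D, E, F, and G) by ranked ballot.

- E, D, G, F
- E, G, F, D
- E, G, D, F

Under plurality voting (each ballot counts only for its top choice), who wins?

First-place vote totals:
  D: 0
  E: 3
  F: 0
  G: 0
E has the most first-place votes.

E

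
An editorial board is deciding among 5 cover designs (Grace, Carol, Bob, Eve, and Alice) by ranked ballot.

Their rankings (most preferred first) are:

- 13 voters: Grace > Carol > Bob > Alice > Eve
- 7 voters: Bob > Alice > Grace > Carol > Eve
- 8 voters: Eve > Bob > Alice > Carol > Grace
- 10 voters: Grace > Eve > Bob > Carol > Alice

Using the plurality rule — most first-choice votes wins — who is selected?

First-place vote totals:
  Grace: 23
  Carol: 0
  Bob: 7
  Eve: 8
  Alice: 0
Grace has the most first-place votes.

Grace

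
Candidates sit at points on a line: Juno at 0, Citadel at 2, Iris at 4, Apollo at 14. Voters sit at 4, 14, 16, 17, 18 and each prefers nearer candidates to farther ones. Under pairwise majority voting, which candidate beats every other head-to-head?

Apollo

With single-peaked preferences on a line, the Condorcet winner is the candidate closest to the median voter.
The median voter (position 16) is closest to Apollo at 14.
Check: Apollo vs Citadel — voters closer to Apollo: 4 of 5.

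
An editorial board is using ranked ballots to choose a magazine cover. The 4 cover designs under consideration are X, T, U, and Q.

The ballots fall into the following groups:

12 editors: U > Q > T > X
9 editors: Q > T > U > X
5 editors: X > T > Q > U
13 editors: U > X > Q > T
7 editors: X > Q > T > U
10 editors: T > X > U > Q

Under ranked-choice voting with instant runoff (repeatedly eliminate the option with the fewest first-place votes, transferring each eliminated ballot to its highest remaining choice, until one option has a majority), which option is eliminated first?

Q

Round 1: U 25, X 12, T 10, Q 9. Q has the fewest and is eliminated.
Round 2: U 25, T 19, X 12. X has the fewest and is eliminated.
Round 3: T 31, U 25. T has a majority.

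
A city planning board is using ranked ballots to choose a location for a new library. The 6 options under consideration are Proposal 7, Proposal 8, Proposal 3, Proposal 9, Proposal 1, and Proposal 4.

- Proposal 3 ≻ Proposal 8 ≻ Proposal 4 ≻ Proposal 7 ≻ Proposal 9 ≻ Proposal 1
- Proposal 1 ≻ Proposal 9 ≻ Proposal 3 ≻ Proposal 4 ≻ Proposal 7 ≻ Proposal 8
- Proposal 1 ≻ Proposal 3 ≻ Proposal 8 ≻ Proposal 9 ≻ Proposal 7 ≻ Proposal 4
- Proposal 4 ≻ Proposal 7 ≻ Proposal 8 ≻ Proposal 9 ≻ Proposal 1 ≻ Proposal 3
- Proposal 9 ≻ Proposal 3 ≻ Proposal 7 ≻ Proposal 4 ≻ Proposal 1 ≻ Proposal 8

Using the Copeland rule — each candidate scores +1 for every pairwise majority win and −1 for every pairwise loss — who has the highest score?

Pairwise results:
  Proposal 7 vs Proposal 8: Proposal 7 wins 3–2.
  Proposal 7 vs Proposal 3: Proposal 3 wins 4–1.
  Proposal 7 vs Proposal 9: Proposal 9 wins 3–2.
  Proposal 7 vs Proposal 1: Proposal 7 wins 3–2.
  Proposal 7 vs Proposal 4: Proposal 4 wins 3–2.
  Proposal 8 vs Proposal 3: Proposal 3 wins 4–1.
  Proposal 8 vs Proposal 9: Proposal 8 wins 3–2.
  Proposal 8 vs Proposal 1: Proposal 1 wins 3–2.
  Proposal 8 vs Proposal 4: Proposal 4 wins 3–2.
  Proposal 3 vs Proposal 9: Proposal 9 wins 3–2.
  Proposal 3 vs Proposal 1: Proposal 1 wins 3–2.
  Proposal 3 vs Proposal 4: Proposal 3 wins 4–1.
  Proposal 9 vs Proposal 1: Proposal 9 wins 3–2.
  Proposal 9 vs Proposal 4: Proposal 9 wins 3–2.
  Proposal 1 vs Proposal 4: Proposal 4 wins 3–2.
Copeland scores (wins − losses):
  Proposal 7: 2 − 3 = -1
  Proposal 8: 1 − 4 = -3
  Proposal 3: 3 − 2 = 1
  Proposal 9: 4 − 1 = 3
  Proposal 1: 2 − 3 = -1
  Proposal 4: 3 − 2 = 1
Proposal 9 has the best Copeland score.

Proposal 9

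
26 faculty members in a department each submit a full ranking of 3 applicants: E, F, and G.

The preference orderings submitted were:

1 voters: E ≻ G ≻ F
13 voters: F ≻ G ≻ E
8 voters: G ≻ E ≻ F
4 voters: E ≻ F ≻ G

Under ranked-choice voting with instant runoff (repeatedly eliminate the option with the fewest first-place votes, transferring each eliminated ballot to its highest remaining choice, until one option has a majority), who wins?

F

Round 1: F 13, G 8, E 5. E has the fewest and is eliminated.
Round 2: F 17, G 9. F has a majority.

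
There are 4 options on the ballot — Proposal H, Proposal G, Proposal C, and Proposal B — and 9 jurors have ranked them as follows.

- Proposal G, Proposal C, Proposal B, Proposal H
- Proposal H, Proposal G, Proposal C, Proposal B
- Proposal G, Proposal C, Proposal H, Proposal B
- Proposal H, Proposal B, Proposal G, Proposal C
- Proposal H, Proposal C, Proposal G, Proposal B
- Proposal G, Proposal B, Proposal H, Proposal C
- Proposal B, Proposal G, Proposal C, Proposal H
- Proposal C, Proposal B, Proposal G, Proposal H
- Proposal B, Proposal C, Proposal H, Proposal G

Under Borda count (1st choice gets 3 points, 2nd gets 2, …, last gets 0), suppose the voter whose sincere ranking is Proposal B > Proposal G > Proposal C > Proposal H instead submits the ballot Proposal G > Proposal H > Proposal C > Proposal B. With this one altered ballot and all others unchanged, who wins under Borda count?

Borda totals with the altered ballot: Proposal H 14, Proposal G 17, Proposal C 13, Proposal B 10.
The winner is unchanged: still Proposal G.

Proposal G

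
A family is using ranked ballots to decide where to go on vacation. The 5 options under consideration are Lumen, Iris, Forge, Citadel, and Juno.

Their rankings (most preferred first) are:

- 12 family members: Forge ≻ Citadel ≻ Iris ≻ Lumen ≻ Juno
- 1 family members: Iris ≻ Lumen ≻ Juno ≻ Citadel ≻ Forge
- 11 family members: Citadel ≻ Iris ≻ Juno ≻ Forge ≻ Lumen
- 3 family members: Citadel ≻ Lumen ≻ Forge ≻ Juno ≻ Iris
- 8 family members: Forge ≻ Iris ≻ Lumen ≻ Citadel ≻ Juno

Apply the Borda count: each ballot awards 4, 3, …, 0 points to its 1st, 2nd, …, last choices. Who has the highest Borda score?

Citadel

Borda scores:
  Lumen: 12·1 + 3 + 11·0 + 3·3 + 8·2 = 40
  Iris: 12·2 + 4 + 11·3 + 3·0 + 8·3 = 85
  Forge: 12·4 + 0 + 11·1 + 3·2 + 8·4 = 97
  Citadel: 12·3 + 1 + 11·4 + 3·4 + 8·1 = 101
  Juno: 12·0 + 2 + 11·2 + 3·1 + 8·0 = 27
Citadel has the highest total.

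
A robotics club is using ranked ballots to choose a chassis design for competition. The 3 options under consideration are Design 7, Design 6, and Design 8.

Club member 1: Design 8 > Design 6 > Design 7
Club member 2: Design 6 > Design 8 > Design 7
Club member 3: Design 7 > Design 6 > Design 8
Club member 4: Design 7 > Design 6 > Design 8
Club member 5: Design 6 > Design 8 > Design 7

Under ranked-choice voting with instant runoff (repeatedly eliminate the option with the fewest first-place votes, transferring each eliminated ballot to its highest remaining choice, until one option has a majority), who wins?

Design 6

Round 1: Design 7 2, Design 6 2, Design 8 1. Design 8 has the fewest and is eliminated.
Round 2: Design 6 3, Design 7 2. Design 6 has a majority.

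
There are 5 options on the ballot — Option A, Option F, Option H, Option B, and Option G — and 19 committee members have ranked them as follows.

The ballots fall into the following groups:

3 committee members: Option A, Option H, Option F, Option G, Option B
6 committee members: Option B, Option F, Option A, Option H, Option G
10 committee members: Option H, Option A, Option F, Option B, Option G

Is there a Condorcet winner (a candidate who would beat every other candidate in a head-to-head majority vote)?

Yes

Head-to-head results (19 voters total):
Option A vs Option F: Option A wins 13–6.
Option A vs Option H: Option H wins 10–9.
Option A vs Option B: Option A wins 13–6.
Option A vs Option G: Option A wins 19–0.
Option F vs Option H: Option H wins 13–6.
Option F vs Option B: Option F wins 13–6.
Option F vs Option G: Option F wins 19–0.
Option H vs Option B: Option H wins 13–6.
Option H vs Option G: Option H wins 19–0.
Option B vs Option G: Option B wins 16–3.
Option H beats each rival — Option A (10–9), Option F (13–6), Option B (13–6), Option G (19–0) — so Option H is the Condorcet winner.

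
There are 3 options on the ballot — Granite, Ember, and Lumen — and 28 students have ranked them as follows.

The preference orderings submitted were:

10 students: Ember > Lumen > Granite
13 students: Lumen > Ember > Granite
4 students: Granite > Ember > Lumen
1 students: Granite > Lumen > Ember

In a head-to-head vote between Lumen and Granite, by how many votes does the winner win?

Ballots ranking Lumen above Granite: 10+13 = 23.
Ballots ranking Granite above Lumen: 4+1 = 5.
Lumen wins 23–5, a margin of 18.

18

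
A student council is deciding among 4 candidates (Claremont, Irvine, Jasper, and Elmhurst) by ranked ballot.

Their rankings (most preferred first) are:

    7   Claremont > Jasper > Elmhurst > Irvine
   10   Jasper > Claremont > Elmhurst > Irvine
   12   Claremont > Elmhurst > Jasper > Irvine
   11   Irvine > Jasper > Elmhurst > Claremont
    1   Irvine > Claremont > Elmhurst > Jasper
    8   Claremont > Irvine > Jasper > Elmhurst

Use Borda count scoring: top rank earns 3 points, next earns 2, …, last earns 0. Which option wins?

Claremont

Borda scores:
  Claremont: 7·3 + 10·2 + 12·3 + 11·0 + 2 + 8·3 = 103
  Irvine: 7·0 + 10·0 + 12·0 + 11·3 + 3 + 8·2 = 52
  Jasper: 7·2 + 10·3 + 12·1 + 11·2 + 0 + 8·1 = 86
  Elmhurst: 7·1 + 10·1 + 12·2 + 11·1 + 1 + 8·0 = 53
Claremont has the highest total.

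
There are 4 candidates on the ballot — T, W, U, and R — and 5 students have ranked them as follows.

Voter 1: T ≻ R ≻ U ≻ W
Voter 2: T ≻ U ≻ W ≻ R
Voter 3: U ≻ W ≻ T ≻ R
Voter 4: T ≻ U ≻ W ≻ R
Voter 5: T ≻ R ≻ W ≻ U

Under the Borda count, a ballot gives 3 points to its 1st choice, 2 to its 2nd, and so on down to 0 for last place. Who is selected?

Borda scores:
  T: 3 + 3 + 1 + 3 + 3 = 13
  W: 0 + 1 + 2 + 1 + 1 = 5
  U: 1 + 2 + 3 + 2 + 0 = 8
  R: 2 + 0 + 0 + 0 + 2 = 4
T has the highest total.

T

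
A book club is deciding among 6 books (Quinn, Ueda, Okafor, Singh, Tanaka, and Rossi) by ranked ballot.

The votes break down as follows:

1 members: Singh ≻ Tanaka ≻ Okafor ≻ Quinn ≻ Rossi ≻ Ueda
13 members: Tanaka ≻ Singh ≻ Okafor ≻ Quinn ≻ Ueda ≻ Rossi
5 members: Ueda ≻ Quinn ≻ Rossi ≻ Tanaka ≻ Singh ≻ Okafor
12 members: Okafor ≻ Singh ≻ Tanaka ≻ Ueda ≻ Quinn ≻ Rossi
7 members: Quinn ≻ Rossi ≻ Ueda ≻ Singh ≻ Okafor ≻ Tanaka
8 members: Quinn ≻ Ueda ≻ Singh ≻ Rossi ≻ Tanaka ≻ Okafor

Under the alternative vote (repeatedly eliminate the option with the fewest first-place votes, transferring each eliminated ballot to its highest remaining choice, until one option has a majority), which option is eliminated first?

Rossi

Round 1: Quinn 15, Tanaka 13, Okafor 12, Ueda 5, Singh 1, Rossi 0. Rossi has the fewest and is eliminated.
Round 2: Quinn 15, Tanaka 13, Okafor 12, Ueda 5, Singh 1. Singh has the fewest and is eliminated.
Round 3: Quinn 15, Tanaka 14, Okafor 12, Ueda 5. Ueda has the fewest and is eliminated.
Round 4: Quinn 20, Tanaka 14, Okafor 12. Okafor has the fewest and is eliminated.
Round 5: Tanaka 26, Quinn 20. Tanaka has a majority.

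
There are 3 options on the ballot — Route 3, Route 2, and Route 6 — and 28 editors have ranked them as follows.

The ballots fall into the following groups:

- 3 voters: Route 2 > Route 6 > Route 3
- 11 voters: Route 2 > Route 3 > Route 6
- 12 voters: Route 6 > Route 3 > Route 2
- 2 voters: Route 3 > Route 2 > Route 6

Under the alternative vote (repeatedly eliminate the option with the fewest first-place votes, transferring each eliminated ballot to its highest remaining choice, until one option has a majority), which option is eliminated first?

Route 3

Round 1: Route 2 14, Route 6 12, Route 3 2. Route 3 has the fewest and is eliminated.
Round 2: Route 2 16, Route 6 12. Route 2 has a majority.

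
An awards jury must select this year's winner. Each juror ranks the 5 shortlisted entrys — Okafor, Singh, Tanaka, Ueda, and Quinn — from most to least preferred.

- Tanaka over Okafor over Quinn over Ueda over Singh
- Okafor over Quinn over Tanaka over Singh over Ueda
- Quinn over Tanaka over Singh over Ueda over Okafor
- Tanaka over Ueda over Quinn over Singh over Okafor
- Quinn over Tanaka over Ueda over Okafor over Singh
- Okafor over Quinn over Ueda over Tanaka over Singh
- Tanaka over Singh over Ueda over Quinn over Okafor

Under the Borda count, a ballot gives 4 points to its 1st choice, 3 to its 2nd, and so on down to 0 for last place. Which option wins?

Borda scores:
  Okafor: 3 + 4 + 0 + 0 + 1 + 4 + 0 = 12
  Singh: 0 + 1 + 2 + 1 + 0 + 0 + 3 = 7
  Tanaka: 4 + 2 + 3 + 4 + 3 + 1 + 4 = 21
  Ueda: 1 + 0 + 1 + 3 + 2 + 2 + 2 = 11
  Quinn: 2 + 3 + 4 + 2 + 4 + 3 + 1 = 19
Tanaka has the highest total.

Tanaka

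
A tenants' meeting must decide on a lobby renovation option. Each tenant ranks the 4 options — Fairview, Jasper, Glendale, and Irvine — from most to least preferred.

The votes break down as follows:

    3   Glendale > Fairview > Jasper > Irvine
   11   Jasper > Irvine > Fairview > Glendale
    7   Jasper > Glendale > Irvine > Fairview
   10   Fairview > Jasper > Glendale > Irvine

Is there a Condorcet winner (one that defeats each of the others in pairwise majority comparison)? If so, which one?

Jasper

Head-to-head results (31 voters total):
Fairview vs Jasper: Jasper wins 18–13.
Fairview vs Glendale: Fairview wins 21–10.
Fairview vs Irvine: Irvine wins 18–13.
Jasper vs Glendale: Jasper wins 28–3.
Jasper vs Irvine: Jasper wins 31–0.
Glendale vs Irvine: Glendale wins 20–11.
Jasper beats each rival — Fairview (18–13), Glendale (28–3), Irvine (31–0) — so Jasper is the Condorcet winner.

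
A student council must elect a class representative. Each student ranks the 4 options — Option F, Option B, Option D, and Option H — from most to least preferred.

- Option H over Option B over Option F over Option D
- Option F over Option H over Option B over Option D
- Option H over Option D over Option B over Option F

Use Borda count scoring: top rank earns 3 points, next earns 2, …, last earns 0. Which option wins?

Option H

Borda scores:
  Option F: 1 + 3 + 0 = 4
  Option B: 2 + 1 + 1 = 4
  Option D: 0 + 0 + 2 = 2
  Option H: 3 + 2 + 3 = 8
Option H has the highest total.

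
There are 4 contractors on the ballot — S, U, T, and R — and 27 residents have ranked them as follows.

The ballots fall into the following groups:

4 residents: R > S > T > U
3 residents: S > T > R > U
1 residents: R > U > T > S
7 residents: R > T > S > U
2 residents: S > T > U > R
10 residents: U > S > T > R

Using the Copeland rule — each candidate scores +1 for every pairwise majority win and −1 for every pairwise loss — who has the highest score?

S

Pairwise results:
  S vs U: S wins 16–11.
  S vs T: S wins 19–8.
  S vs R: S wins 15–12.
  U vs T: T wins 16–11.
  U vs R: R wins 15–12.
  T vs R: T wins 15–12.
Copeland scores (wins − losses):
  S: 3 − 0 = 3
  U: 0 − 3 = -3
  T: 2 − 1 = 1
  R: 1 − 2 = -1
S has the best Copeland score.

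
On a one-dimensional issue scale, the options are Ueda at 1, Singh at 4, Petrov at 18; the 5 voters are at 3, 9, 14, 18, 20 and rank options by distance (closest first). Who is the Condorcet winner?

With single-peaked preferences on a line, the Condorcet winner is the candidate closest to the median voter.
The median voter (position 14) is closest to Petrov at 18.
Check: Petrov vs Singh — voters closer to Petrov: 3 of 5.

Petrov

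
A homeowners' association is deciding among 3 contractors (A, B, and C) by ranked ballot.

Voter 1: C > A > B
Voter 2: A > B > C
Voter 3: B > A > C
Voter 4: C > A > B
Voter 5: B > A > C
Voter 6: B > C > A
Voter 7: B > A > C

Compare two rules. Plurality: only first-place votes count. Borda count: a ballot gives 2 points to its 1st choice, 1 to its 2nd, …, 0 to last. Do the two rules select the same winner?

Plurality first-place counts: A 1, B 4, C 2 → B.
Borda totals: A 7, B 9, C 5 → B.
The two rules agree on B.

Yes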